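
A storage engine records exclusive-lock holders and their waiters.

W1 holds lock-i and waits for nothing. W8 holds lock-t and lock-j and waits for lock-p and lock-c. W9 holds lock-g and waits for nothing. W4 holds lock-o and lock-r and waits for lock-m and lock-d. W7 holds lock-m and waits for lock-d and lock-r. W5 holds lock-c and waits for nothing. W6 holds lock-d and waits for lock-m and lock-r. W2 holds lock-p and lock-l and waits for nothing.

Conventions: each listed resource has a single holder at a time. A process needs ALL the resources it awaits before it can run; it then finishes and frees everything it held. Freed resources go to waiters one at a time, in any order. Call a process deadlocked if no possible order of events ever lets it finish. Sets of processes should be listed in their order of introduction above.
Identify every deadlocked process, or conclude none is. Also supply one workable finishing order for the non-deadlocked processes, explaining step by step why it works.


Deadlocked set: W4, W7 and W6.
Key observation: along W4 -> W7 -> W4, each member waits on what the next one holds — a deadlock; W6 is caught in further circular waits.
A valid finishing order for the others: W9, W2, W5, W1, W8.
Verifying each step:
  run W9 (it waits on nothing); releases lock-g
  run W2 (it waits on nothing); releases lock-p and lock-l
  run W5 (it waits on nothing); releases lock-c
  run W1 (it waits on nothing); releases lock-i
  run W8 (all its waits — lock-p and lock-c — are resolved); releases lock-t and lock-j


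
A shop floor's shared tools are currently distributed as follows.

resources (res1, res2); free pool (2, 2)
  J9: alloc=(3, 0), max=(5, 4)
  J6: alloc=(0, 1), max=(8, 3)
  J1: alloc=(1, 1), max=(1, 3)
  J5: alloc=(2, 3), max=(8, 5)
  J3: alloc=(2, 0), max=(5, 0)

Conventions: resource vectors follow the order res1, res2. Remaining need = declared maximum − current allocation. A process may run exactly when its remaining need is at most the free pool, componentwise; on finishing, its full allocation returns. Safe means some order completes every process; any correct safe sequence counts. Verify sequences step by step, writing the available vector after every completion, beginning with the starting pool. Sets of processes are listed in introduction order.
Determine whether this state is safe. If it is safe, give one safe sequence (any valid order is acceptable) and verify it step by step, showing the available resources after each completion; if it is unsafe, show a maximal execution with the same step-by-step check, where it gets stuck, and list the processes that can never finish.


The state is UNSAFE.
Key observation: after J1, J3 the pool peaks at (5, 3), and each blocked process is short somewhere: J9 on res2; J6 on res1; J5 on res1.
The run J1, J3 cannot be extended any further. Walking it through:
  pool = (2, 2)
  run J1 (needs (0, 2), free (2, 2)); after release of (1, 1) the pool is (3, 3)
  run J3 (needs (3, 0), free (3, 3)); after release of (2, 0) the pool is (5, 3)
  J9 cannot run: need (2, 4) vs free (5, 3) (insufficient res2)
  J6 cannot run: need (8, 2) vs free (5, 3) (insufficient res1)
  J5 cannot run: need (6, 2) vs free (5, 3) (insufficient res1)
Permanently blocked: J9, J6 and J5.


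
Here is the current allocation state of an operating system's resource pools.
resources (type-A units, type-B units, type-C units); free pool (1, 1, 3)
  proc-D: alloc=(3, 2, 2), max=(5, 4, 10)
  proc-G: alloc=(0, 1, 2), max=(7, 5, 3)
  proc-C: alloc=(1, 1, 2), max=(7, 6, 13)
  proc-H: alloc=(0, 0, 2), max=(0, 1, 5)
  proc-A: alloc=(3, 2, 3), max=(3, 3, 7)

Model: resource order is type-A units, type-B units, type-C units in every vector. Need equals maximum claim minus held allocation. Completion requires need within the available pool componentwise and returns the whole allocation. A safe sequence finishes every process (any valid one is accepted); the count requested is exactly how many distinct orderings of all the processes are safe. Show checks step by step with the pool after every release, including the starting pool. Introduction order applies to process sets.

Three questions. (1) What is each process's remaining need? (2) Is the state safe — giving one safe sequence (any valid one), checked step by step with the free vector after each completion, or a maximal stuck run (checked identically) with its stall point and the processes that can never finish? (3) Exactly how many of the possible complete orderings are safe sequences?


(1) Outstanding need per process (order type-A units, type-B units, type-C units):
  proc-D: (2, 2, 8)
  proc-G: (7, 4, 1)
  proc-C: (6, 5, 11)
  proc-H: (0, 1, 3)
  proc-A: (0, 1, 4)
(2) SAFE, for example via the order proc-H, proc-A, proc-D, proc-G, proc-C.
Key observation: proc-H is the earliest step where a requested resource binds exactly: need (0, 1, 3), pool (1, 1, 3) at its turn.
Walking it through:
  pool = (1, 1, 3)
  proc-H: need (0, 1, 3) fits (1, 1, 3); releases (0, 0, 2), pool now (1, 1, 5)
  proc-A: need (0, 1, 4) fits (1, 1, 5); releases (3, 2, 3), pool now (4, 3, 8)
  proc-D: need (2, 2, 8) fits (4, 3, 8); releases (3, 2, 2), pool now (7, 5, 10)
  proc-G: need (7, 4, 1) fits (7, 5, 10); releases (0, 1, 2), pool now (7, 6, 12)
  proc-C: need (6, 5, 11) fits (7, 6, 12); releases (1, 1, 2), pool now (8, 7, 14)
(3) The exact count: 1 of the possible complete orderings is a safe sequence.


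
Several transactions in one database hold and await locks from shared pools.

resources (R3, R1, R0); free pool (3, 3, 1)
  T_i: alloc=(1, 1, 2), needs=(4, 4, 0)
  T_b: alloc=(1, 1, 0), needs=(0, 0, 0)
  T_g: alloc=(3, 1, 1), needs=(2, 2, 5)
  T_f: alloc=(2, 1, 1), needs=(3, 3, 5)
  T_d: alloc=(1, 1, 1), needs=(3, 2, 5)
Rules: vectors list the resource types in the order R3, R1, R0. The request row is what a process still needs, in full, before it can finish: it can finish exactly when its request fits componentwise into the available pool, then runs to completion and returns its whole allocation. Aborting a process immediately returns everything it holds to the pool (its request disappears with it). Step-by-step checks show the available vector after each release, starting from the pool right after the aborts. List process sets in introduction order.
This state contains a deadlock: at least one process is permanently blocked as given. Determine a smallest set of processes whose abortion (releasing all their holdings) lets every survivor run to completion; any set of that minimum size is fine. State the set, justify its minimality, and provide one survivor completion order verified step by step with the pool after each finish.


Minimum abort set: T_g and T_f.
Key observation: T_d had no path to completion before; after the abort of T_g and T_f ((5, 2, 2) returned), step 3 is where it fits.
No one abort is enough; case by case: T_i alone leaves T_g blocked (short on R0); T_b alone leaves T_g blocked (short on R0); T_g alone leaves T_f blocked (short on R0); T_f alone leaves T_g blocked (short on R0); T_d alone leaves T_g blocked (short on R0).
The survivors complete as T_i, T_b, T_d. Verifying each step (starting from the post-abort pool):
  pool = (8, 5, 3)
  T_i needs (4, 4, 0) <= (8, 5, 3) -> finishes; pool += (1, 1, 2) = (9, 6, 5)
  T_b needs (0, 0, 0) <= (9, 6, 5) -> finishes; pool += (1, 1, 0) = (10, 7, 5)
  T_d needs (3, 2, 5) <= (10, 7, 5) -> finishes; pool += (1, 1, 1) = (11, 8, 6)


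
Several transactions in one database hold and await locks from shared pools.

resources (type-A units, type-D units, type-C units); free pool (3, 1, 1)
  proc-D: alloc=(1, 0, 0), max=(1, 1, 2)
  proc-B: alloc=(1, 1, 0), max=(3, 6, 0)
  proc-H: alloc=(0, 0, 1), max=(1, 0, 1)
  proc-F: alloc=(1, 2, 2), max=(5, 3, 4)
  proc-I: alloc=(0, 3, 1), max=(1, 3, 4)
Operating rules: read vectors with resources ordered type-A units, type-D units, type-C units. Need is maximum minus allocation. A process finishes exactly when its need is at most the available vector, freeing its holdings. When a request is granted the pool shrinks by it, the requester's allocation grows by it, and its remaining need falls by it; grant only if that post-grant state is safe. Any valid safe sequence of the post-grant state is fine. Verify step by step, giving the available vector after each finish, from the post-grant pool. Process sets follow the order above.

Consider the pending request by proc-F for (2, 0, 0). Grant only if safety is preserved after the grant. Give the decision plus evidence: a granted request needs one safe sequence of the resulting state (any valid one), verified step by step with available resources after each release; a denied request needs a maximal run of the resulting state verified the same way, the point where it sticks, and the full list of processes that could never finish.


GRANT. The post-grant state is safe; one safe sequence: proc-H, proc-D, proc-F, proc-I, proc-B.
Key observation: after the grant the pool drops to (1, 1, 1), which still lets proc-H finish first and unwind the rest.
Check on the post-grant state, step by step:
  pool = (1, 1, 1)
  run proc-H (needs (1, 0, 0), free (1, 1, 1)); after release of (0, 0, 1) the pool is (1, 1, 2)
  run proc-D (needs (0, 1, 2), free (1, 1, 2)); after release of (1, 0, 0) the pool is (2, 1, 2)
  run proc-F (needs (2, 1, 2), free (2, 1, 2)); after release of (3, 2, 2) the pool is (5, 3, 4)
  run proc-I (needs (1, 0, 3), free (5, 3, 4)); after release of (0, 3, 1) the pool is (5, 6, 5)
  run proc-B (needs (2, 5, 0), free (5, 6, 5)); after release of (1, 1, 0) the pool is (6, 7, 5)


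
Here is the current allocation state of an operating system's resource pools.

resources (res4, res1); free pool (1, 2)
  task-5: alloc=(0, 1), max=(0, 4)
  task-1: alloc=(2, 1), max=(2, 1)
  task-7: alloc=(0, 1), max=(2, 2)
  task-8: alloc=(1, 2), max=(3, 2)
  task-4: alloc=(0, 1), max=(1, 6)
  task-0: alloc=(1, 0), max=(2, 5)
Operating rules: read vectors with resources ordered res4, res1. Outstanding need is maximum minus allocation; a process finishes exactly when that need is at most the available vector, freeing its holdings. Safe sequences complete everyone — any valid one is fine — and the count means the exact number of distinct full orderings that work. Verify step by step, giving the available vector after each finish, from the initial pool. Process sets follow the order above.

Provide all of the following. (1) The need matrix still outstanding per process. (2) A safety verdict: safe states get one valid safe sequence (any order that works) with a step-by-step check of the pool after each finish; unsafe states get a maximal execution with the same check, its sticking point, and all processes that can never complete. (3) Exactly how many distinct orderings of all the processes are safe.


(1) Need matrix, components ordered res4, res1:
  task-5: (0, 3)
  task-1: (0, 0)
  task-7: (2, 1)
  task-8: (2, 0)
  task-4: (1, 5)
  task-0: (1, 5)
(2) SAFE — a valid safe sequence is task-1, task-8, task-0, task-4, task-7, task-5.
Key observation: task-0 is the earliest step where a requested resource binds exactly: need (1, 5), pool (4, 5) at its turn.
Check, step by step:
  pool = (1, 2)
  run task-1 (needs (0, 0), free (1, 2)); after release of (2, 1) the pool is (3, 3)
  run task-8 (needs (2, 0), free (3, 3)); after release of (1, 2) the pool is (4, 5)
  run task-0 (needs (1, 5), free (4, 5)); after release of (1, 0) the pool is (5, 5)
  run task-4 (needs (1, 5), free (5, 5)); after release of (0, 1) the pool is (5, 6)
  run task-7 (needs (2, 1), free (5, 6)); after release of (0, 1) the pool is (5, 7)
  run task-5 (needs (0, 3), free (5, 7)); after release of (0, 1) the pool is (5, 8)
(3) The exact count: 48 of the possible complete orderings are safe sequences.


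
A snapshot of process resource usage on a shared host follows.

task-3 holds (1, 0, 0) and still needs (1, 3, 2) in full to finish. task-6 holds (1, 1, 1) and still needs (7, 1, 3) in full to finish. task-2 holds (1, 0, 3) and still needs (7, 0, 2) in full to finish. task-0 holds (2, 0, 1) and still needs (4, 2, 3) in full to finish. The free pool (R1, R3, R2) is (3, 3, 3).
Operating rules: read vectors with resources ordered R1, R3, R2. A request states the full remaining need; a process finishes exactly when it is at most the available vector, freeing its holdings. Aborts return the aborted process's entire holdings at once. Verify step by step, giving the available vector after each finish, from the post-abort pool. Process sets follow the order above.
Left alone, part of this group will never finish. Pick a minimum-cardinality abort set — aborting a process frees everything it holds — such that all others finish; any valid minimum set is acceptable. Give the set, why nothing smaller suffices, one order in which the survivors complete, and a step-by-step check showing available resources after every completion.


The answer: abort task-2.
Key observation: the returned (1, 0, 3) from task-2 is what brings task-6 — unrunnable before, under any order — into play at step 3.
Why nothing smaller works: aborting no one leaves the state deadlocked as given.
Survivors finish in the order: task-0, task-3, task-6. Walking it through (pool after the aborts first):
  pool = (4, 3, 6)
  run task-0 (needs (4, 2, 3), free (4, 3, 6)); after release of (2, 0, 1) the pool is (6, 3, 7)
  run task-3 (needs (1, 3, 2), free (6, 3, 7)); after release of (1, 0, 0) the pool is (7, 3, 7)
  run task-6 (needs (7, 1, 3), free (7, 3, 7)); after release of (1, 1, 1) the pool is (8, 4, 8)


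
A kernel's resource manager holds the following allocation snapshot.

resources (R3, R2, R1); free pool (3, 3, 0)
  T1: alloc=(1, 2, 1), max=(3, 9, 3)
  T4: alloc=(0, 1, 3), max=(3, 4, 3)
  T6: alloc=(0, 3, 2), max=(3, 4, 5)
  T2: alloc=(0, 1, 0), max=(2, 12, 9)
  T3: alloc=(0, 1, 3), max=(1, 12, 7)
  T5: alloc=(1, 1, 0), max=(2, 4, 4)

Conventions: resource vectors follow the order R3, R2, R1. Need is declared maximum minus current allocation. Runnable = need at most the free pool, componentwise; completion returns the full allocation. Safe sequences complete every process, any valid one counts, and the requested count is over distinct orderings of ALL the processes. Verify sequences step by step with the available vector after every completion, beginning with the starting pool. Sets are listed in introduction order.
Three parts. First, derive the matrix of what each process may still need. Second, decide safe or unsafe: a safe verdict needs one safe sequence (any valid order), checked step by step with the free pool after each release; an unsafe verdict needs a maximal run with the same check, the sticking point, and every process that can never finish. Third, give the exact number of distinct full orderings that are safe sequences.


(1) Outstanding need per process (order R3, R2, R1):
  T1: (2, 7, 2)
  T4: (3, 3, 0)
  T6: (3, 1, 3)
  T2: (2, 11, 9)
  T3: (1, 11, 4)
  T5: (1, 3, 4)
(2) UNSAFE.
Key observation: the wall is R2: completing T4, T6, T5, T1 brings the pool only to (5, 10, 6), and all the rest need more.
The run T4, T6, T5, T1 cannot be extended any further. Check, step by step:
  pool = (3, 3, 0)
  T4: need (3, 3, 0) fits (3, 3, 0); releases (0, 1, 3), pool now (3, 4, 3)
  T6: need (3, 1, 3) fits (3, 4, 3); releases (0, 3, 2), pool now (3, 7, 5)
  T5: need (1, 3, 4) fits (3, 7, 5); releases (1, 1, 0), pool now (4, 8, 5)
  T1: need (2, 7, 2) fits (4, 8, 5); releases (1, 2, 1), pool now (5, 10, 6)
  T2 still needs (2, 11, 9) but only (5, 10, 6) is free — short on R2 and R1
  T3 still needs (1, 11, 4) but only (5, 10, 6) is free — short on R2
Never able to finish: T2 and T3.
(3) The exact count: 0 of the possible complete orderings are safe sequences.


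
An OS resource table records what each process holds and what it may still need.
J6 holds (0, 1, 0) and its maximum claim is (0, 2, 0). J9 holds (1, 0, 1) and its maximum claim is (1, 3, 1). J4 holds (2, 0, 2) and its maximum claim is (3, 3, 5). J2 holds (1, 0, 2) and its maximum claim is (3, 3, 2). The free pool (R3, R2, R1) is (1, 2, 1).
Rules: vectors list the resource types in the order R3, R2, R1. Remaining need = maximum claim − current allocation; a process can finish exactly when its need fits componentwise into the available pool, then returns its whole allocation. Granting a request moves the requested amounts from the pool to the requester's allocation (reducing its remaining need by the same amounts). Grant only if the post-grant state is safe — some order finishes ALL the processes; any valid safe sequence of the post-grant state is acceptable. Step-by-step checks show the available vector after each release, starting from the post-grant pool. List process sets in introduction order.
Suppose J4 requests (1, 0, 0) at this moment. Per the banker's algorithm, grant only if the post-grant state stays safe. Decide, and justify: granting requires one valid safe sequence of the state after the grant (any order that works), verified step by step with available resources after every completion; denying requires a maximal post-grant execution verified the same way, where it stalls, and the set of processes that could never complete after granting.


DENY: after the grant no complete ordering would exist.
Key observation: after J6, J9 the pool peaks at (1, 3, 2), and each blocked process is short somewhere: J4 on R1; J2 on R3.
On the post-grant state, J6, J9 is a maximal run — nothing extends it. Check, step by step:
  pool = (0, 2, 1)
  run J6 (needs (0, 1, 0), free (0, 2, 1)); after release of (0, 1, 0) the pool is (0, 3, 1)
  run J9 (needs (0, 3, 0), free (0, 3, 1)); after release of (1, 0, 1) the pool is (1, 3, 2)
  J4 still needs (0, 3, 3) but only (1, 3, 2) is free — short on R1
  J2 still needs (2, 3, 0) but only (1, 3, 2) is free — short on R3
Processes that could never finish after the grant: J4 and J2.


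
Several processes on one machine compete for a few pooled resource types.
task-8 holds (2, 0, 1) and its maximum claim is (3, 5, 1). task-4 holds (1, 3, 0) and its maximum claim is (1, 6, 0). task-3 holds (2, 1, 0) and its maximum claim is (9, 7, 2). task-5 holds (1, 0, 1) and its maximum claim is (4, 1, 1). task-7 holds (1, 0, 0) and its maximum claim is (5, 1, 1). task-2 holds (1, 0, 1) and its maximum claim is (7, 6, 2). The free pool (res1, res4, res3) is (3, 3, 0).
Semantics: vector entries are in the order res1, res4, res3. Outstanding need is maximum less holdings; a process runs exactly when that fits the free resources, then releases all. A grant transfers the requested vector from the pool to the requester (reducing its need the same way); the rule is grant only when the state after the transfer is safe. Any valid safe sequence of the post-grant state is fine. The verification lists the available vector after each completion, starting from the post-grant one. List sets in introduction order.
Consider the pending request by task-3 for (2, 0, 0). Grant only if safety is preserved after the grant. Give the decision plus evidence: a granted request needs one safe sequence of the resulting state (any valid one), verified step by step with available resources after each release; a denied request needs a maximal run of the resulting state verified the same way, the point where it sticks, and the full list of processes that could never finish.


GRANT: granting preserves safety; a valid post-grant sequence is task-4, task-8, task-5, task-7, task-2, task-3.
Key observation: granting shrinks the pool to (1, 3, 0), yet task-4 still fits and the chain goes through.
Check on the post-grant state, step by step:
  pool = (1, 3, 0)
  task-4 needs (0, 3, 0) <= (1, 3, 0) -> finishes; pool += (1, 3, 0) = (2, 6, 0)
  task-8 needs (1, 5, 0) <= (2, 6, 0) -> finishes; pool += (2, 0, 1) = (4, 6, 1)
  task-5 needs (3, 1, 0) <= (4, 6, 1) -> finishes; pool += (1, 0, 1) = (5, 6, 2)
  task-7 needs (4, 1, 1) <= (5, 6, 2) -> finishes; pool += (1, 0, 0) = (6, 6, 2)
  task-2 needs (6, 6, 1) <= (6, 6, 2) -> finishes; pool += (1, 0, 1) = (7, 6, 3)
  task-3 needs (5, 6, 2) <= (7, 6, 3) -> finishes; pool += (4, 1, 0) = (11, 7, 3)


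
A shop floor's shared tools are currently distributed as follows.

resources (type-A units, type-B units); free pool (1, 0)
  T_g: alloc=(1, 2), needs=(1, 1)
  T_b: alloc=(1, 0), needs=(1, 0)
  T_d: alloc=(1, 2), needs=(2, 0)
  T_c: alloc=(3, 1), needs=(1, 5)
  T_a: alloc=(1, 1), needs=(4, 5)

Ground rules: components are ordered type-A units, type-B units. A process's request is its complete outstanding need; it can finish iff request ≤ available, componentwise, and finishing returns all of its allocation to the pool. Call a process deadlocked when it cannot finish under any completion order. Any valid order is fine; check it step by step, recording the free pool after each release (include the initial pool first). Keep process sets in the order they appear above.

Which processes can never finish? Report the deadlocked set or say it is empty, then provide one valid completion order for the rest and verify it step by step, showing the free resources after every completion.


Deadlocked: T_c and T_a.
Key observation: type-B units is the bottleneck — with T_b, T_d, T_g done the pool holds (4, 4), short of every remaining need.
The rest can finish in the order T_b, T_d, T_g. Walking it through:
  pool = (1, 0)
  run T_b (needs (1, 0), free (1, 0)); after release of (1, 0) the pool is (2, 0)
  run T_d (needs (2, 0), free (2, 0)); after release of (1, 2) the pool is (3, 2)
  run T_g (needs (1, 1), free (3, 2)); after release of (1, 2) the pool is (4, 4)
None of the blocked processes ever fits:
  T_c cannot run: need (1, 5) vs free (4, 4) (insufficient type-B units)
  T_a cannot run: need (4, 5) vs free (4, 4) (insufficient type-B units)


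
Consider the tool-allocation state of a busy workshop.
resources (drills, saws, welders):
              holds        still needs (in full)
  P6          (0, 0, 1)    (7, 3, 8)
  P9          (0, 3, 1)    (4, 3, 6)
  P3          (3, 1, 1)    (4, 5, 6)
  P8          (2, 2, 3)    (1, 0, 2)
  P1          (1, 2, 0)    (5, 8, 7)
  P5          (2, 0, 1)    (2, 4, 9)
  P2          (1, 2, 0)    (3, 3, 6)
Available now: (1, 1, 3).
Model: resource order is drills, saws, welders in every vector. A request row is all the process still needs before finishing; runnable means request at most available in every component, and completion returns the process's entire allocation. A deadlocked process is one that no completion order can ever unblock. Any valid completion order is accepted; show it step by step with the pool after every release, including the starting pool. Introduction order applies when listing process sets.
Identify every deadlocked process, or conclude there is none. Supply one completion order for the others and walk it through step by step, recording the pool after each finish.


The deadlocked set is empty.
Key observation: there is always a runnable process — P8 first — so the state unwinds completely.
One completion order for the rest: P8, P2, P9, P3, P6, P1, P5. Verifying each step:
  pool = (1, 1, 3)
  P8: need (1, 0, 2) fits (1, 1, 3); releases (2, 2, 3), pool now (3, 3, 6)
  P2: need (3, 3, 6) fits (3, 3, 6); releases (1, 2, 0), pool now (4, 5, 6)
  P9: need (4, 3, 6) fits (4, 5, 6); releases (0, 3, 1), pool now (4, 8, 7)
  P3: need (4, 5, 6) fits (4, 8, 7); releases (3, 1, 1), pool now (7, 9, 8)
  P6: need (7, 3, 8) fits (7, 9, 8); releases (0, 0, 1), pool now (7, 9, 9)
  P1: need (5, 8, 7) fits (7, 9, 9); releases (1, 2, 0), pool now (8, 11, 9)
  P5: need (2, 4, 9) fits (8, 11, 9); releases (2, 0, 1), pool now (10, 11, 10)


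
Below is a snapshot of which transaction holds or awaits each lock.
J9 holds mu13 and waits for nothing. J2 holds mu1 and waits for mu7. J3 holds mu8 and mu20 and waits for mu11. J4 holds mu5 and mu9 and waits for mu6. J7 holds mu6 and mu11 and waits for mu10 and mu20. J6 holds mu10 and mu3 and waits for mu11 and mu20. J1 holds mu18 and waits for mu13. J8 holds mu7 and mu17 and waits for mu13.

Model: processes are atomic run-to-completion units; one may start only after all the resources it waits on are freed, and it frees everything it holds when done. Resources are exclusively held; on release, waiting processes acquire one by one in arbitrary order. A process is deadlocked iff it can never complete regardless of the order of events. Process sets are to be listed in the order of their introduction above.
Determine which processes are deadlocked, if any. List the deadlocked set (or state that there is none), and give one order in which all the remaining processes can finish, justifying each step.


Deadlocked set: J3, J4, J7 and J6.
Key observation: J3 -> J7 -> J3 is a circular wait — nothing in it can go first; J6 is caught in further circular waits and J4 waits into the deadlock from upstream.
The rest can finish in the order J9, J8, J1, J2.
Check, step by step:
  run J9 (it waits on nothing); releases mu13
  J8: everything it awaited (mu13) is free; runs, freeing mu7 and mu17
  J1: everything it awaited (mu13) is free; runs, freeing mu18
  J2: everything it awaited (mu7) is free; runs, freeing mu1


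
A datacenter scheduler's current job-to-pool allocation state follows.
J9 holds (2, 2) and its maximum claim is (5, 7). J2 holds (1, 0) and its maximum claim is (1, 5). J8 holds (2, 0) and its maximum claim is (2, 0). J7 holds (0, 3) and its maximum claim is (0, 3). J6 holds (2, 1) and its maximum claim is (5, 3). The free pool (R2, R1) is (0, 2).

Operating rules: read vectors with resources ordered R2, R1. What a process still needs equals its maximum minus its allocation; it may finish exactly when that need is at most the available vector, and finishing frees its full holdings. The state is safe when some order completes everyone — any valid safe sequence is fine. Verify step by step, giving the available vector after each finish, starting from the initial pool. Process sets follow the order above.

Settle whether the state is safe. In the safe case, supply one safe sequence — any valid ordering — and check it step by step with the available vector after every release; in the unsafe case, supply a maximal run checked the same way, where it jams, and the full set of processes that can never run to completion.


The state is SAFE; one workable sequence: J7, J2, J8, J6, J9.
Key observation: at J2 the run first touches a limit — (0, 5) against (0, 5), exact on a resource it actually requests.
Step-by-step check:
  pool = (0, 2)
  J7: need (0, 0) fits (0, 2); releases (0, 3), pool now (0, 5)
  J2: need (0, 5) fits (0, 5); releases (1, 0), pool now (1, 5)
  J8: need (0, 0) fits (1, 5); releases (2, 0), pool now (3, 5)
  J6: need (3, 2) fits (3, 5); releases (2, 1), pool now (5, 6)
  J9: need (3, 5) fits (5, 6); releases (2, 2), pool now (7, 8)


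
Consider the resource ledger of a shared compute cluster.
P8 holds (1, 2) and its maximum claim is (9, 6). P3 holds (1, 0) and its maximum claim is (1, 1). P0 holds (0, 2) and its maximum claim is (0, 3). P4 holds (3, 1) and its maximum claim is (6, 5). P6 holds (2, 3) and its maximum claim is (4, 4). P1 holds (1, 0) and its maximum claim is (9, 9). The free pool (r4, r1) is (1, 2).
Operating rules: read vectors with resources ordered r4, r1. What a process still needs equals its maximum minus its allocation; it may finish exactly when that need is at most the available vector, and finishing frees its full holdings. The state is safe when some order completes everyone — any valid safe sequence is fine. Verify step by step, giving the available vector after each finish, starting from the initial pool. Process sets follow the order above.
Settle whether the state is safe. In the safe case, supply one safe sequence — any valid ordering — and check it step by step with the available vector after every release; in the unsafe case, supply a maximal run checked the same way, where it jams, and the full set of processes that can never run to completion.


UNSAFE — no complete ordering exists.
Key observation: once P3, P6, P4, P0 finish, the pool peaks at (7, 8) — and every remaining process still needs more r4 than that.
Going as far as possible: P3, P6, P4, P0; after that, nothing fits. Check, step by step:
  pool = (1, 2)
  run P3 (needs (0, 1), free (1, 2)); after release of (1, 0) the pool is (2, 2)
  run P6 (needs (2, 1), free (2, 2)); after release of (2, 3) the pool is (4, 5)
  run P4 (needs (3, 4), free (4, 5)); after release of (3, 1) the pool is (7, 6)
  run P0 (needs (0, 1), free (7, 6)); after release of (0, 2) the pool is (7, 8)
  P8 cannot run: need (8, 4) vs free (7, 8) (insufficient r4)
  P1 cannot run: need (8, 9) vs free (7, 8) (insufficient r4 and r1)
Processes that can never finish: P8 and P1.


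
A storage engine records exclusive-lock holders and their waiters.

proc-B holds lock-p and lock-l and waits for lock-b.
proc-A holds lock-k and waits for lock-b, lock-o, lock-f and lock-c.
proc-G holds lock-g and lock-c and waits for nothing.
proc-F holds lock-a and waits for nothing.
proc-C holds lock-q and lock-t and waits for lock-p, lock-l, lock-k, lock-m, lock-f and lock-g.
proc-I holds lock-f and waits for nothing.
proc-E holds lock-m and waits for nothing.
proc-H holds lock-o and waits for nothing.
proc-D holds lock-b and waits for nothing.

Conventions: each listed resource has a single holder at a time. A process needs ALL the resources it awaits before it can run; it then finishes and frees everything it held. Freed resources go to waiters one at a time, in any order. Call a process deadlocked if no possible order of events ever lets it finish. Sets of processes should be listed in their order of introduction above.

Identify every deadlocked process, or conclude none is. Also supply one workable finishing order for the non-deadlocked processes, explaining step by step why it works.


Nothing here is deadlocked.
Key observation: although several processes wait, no cycle exists — each chain bottoms out at a free runner.
One completion order for the rest: proc-D, proc-F, proc-E, proc-G, proc-B, proc-I, proc-H, proc-A, proc-C.
Verifying each step:
  run proc-D (it waits on nothing); releases lock-b
  run proc-F (it waits on nothing); releases lock-a
  run proc-E (it waits on nothing); releases lock-m
  run proc-G (it waits on nothing); releases lock-g and lock-c
  proc-B: everything it awaited (lock-b) is free; runs, freeing lock-p and lock-l
  run proc-I (it waits on nothing); releases lock-f
  run proc-H (it waits on nothing); releases lock-o
  proc-A: everything it awaited (lock-b, lock-o, lock-f and lock-c) is free; runs, freeing lock-k
  proc-C: everything it awaited (lock-p, lock-l, lock-k, lock-m, lock-f and lock-g) is free; runs, freeing lock-q and lock-t


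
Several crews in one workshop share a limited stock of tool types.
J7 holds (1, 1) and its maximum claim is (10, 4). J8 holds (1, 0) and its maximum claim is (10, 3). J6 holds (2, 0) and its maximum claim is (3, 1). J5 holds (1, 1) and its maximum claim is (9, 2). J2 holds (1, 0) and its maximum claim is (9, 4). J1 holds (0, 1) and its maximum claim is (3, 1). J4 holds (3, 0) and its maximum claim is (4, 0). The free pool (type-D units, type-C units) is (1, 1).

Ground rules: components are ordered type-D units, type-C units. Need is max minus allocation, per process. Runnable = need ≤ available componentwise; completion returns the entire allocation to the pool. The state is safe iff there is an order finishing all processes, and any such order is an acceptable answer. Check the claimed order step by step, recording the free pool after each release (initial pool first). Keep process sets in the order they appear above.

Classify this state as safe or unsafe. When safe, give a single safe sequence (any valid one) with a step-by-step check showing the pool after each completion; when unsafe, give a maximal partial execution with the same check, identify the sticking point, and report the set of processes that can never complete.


UNSAFE — no complete ordering exists.
Key observation: after J4, J1, J6 complete, (6, 2) is the best the pool ever gets, yet each leftover process wants more type-D units.
The run J4, J1, J6 cannot be extended any further. Verifying each step:
  pool = (1, 1)
  J4 needs (1, 0) <= (1, 1) -> finishes; pool += (3, 0) = (4, 1)
  J1 needs (3, 0) <= (4, 1) -> finishes; pool += (0, 1) = (4, 2)
  J6 needs (1, 1) <= (4, 2) -> finishes; pool += (2, 0) = (6, 2)
  J7 still needs (9, 3) but only (6, 2) is free — short on type-D units and type-C units
  J8 still needs (9, 3) but only (6, 2) is free — short on type-D units and type-C units
  J5 still needs (8, 1) but only (6, 2) is free — short on type-D units
  J2 still needs (8, 4) but only (6, 2) is free — short on type-D units and type-C units
Permanently blocked: J7, J8, J5 and J2.


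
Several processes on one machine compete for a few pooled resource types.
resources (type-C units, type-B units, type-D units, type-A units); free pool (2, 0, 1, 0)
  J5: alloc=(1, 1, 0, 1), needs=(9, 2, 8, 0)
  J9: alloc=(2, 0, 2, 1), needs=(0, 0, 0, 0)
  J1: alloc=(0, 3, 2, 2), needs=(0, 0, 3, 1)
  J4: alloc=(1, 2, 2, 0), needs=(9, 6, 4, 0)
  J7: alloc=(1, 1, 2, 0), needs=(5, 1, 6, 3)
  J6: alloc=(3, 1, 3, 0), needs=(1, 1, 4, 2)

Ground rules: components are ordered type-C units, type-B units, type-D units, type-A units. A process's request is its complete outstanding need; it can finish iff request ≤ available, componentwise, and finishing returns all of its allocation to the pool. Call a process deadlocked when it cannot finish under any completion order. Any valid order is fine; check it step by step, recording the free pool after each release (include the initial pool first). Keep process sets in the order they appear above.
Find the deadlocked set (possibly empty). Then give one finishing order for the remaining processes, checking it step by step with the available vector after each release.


Deadlocked set: J5 and J4.
Key observation: the pool after J9, J1, J6, J7 is (8, 5, 10, 3); every surviving request exceeds it in type-C units, so progress ends there.
A valid finishing order for the others: J9, J1, J6, J7. Walking it through:
  pool = (2, 0, 1, 0)
  J9: need (0, 0, 0, 0) fits (2, 0, 1, 0); releases (2, 0, 2, 1), pool now (4, 0, 3, 1)
  J1: need (0, 0, 3, 1) fits (4, 0, 3, 1); releases (0, 3, 2, 2), pool now (4, 3, 5, 3)
  J6: need (1, 1, 4, 2) fits (4, 3, 5, 3); releases (3, 1, 3, 0), pool now (7, 4, 8, 3)
  J7: need (5, 1, 6, 3) fits (7, 4, 8, 3); releases (1, 1, 2, 0), pool now (8, 5, 10, 3)
None of the blocked processes ever fits:
  blocked: J5 wants (9, 2, 8, 0), pool (8, 5, 10, 3) — not enough type-C units
  blocked: J4 wants (9, 6, 4, 0), pool (8, 5, 10, 3) — not enough type-C units and type-B units


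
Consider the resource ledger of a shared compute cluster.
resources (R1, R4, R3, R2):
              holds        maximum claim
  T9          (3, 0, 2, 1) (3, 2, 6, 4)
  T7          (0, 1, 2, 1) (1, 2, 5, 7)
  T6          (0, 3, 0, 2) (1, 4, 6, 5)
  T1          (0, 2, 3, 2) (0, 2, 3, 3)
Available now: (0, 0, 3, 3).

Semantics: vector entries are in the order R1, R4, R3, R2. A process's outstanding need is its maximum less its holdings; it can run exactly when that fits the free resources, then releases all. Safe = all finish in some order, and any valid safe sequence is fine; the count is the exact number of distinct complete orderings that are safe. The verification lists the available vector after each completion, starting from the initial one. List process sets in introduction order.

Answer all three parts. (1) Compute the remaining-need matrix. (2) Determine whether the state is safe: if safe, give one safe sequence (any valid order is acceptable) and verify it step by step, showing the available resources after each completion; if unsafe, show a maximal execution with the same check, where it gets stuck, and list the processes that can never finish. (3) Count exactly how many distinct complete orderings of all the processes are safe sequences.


(1) Need matrix, components ordered R1, R4, R3, R2:
  T9: (0, 2, 4, 3)
  T7: (1, 1, 3, 6)
  T6: (1, 1, 6, 3)
  T1: (0, 0, 0, 1)
(2) The state is SAFE; one workable sequence: T1, T9, T7, T6.
Key observation: the order's first zero-slack moment is T9 ((0, 2, 4, 3) needed, (0, 2, 6, 5) free — a requested resource with nothing to spare).
Walking it through:
  pool = (0, 0, 3, 3)
  T1: need (0, 0, 0, 1) fits (0, 0, 3, 3); releases (0, 2, 3, 2), pool now (0, 2, 6, 5)
  T9: need (0, 2, 4, 3) fits (0, 2, 6, 5); releases (3, 0, 2, 1), pool now (3, 2, 8, 6)
  T7: need (1, 1, 3, 6) fits (3, 2, 8, 6); releases (0, 1, 2, 1), pool now (3, 3, 10, 7)
  T6: need (1, 1, 6, 3) fits (3, 3, 10, 7); releases (0, 3, 0, 2), pool now (3, 6, 10, 9)
(3) The exact count: 2 of the possible complete orderings are safe sequences.


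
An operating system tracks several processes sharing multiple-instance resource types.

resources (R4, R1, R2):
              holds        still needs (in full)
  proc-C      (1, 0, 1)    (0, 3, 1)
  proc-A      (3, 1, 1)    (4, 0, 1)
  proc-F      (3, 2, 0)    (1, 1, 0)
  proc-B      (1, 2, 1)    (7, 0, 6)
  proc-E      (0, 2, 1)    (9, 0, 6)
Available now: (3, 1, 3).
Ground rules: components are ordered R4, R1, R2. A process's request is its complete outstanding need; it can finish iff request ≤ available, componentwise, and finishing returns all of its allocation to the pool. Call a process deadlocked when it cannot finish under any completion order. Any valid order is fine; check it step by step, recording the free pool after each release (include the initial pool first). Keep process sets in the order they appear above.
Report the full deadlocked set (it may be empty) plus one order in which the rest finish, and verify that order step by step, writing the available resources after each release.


Deadlocked: proc-B and proc-E.
Key observation: once proc-F, proc-A, proc-C finish, the pool peaks at (10, 4, 5) — and every remaining process still needs more R2 than that.
A valid finishing order for the others: proc-F, proc-A, proc-C. Check, step by step:
  pool = (3, 1, 3)
  proc-F: need (1, 1, 0) fits (3, 1, 3); releases (3, 2, 0), pool now (6, 3, 3)
  proc-A: need (4, 0, 1) fits (6, 3, 3); releases (3, 1, 1), pool now (9, 4, 4)
  proc-C: need (0, 3, 1) fits (9, 4, 4); releases (1, 0, 1), pool now (10, 4, 5)
The stuck group stays short no matter what:
  proc-B cannot run: need (7, 0, 6) vs free (10, 4, 5) (insufficient R2)
  proc-E cannot run: need (9, 0, 6) vs free (10, 4, 5) (insufficient R2)


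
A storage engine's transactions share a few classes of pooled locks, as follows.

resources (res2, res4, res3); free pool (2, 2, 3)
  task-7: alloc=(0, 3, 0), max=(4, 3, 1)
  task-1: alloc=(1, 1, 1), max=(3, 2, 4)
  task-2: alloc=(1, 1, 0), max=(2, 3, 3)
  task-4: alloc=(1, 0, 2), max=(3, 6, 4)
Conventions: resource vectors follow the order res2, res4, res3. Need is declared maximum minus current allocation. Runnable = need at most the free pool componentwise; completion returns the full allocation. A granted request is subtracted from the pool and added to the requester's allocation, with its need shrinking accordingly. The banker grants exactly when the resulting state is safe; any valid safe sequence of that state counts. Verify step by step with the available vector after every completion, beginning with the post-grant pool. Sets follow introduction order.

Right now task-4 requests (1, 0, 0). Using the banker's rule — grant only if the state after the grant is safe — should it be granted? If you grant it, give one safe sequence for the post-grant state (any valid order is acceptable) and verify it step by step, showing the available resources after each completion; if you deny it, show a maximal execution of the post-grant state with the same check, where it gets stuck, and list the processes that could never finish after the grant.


DENY. Granting would leave the state unsafe.
Key observation: after task-2, task-1 the pool peaks at (3, 4, 4), and each blocked process is short somewhere: task-7 on res2; task-4 on res4.
Pretend the grant happened; the run task-2, task-1 goes as far as possible. Step-by-step check:
  pool = (1, 2, 3)
  task-2: need (1, 2, 3) fits (1, 2, 3); releases (1, 1, 0), pool now (2, 3, 3)
  task-1: need (2, 1, 3) fits (2, 3, 3); releases (1, 1, 1), pool now (3, 4, 4)
  blocked: task-7 wants (4, 0, 1), pool (3, 4, 4) — not enough res2
  blocked: task-4 wants (1, 6, 2), pool (3, 4, 4) — not enough res4
Had the request been granted, task-7 and task-4 could never finish.
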